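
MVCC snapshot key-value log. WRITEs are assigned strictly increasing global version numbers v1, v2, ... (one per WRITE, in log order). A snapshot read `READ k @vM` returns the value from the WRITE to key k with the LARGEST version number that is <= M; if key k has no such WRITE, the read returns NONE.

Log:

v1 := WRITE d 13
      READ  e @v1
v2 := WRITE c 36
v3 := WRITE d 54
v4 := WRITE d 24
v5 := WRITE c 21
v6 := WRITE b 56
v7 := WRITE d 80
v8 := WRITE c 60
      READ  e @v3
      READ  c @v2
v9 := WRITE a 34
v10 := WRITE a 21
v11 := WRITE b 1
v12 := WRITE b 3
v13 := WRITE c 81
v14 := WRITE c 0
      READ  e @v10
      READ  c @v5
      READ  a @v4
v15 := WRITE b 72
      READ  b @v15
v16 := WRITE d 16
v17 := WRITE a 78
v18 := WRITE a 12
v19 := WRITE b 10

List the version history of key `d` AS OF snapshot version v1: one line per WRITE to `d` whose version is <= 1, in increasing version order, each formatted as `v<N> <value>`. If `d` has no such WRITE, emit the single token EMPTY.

Scan writes for key=d with version <= 1:
  v1 WRITE d 13 -> keep
  v2 WRITE c 36 -> skip
  v3 WRITE d 54 -> drop (> snap)
  v4 WRITE d 24 -> drop (> snap)
  v5 WRITE c 21 -> skip
  v6 WRITE b 56 -> skip
  v7 WRITE d 80 -> drop (> snap)
  v8 WRITE c 60 -> skip
  v9 WRITE a 34 -> skip
  v10 WRITE a 21 -> skip
  v11 WRITE b 1 -> skip
  v12 WRITE b 3 -> skip
  v13 WRITE c 81 -> skip
  v14 WRITE c 0 -> skip
  v15 WRITE b 72 -> skip
  v16 WRITE d 16 -> drop (> snap)
  v17 WRITE a 78 -> skip
  v18 WRITE a 12 -> skip
  v19 WRITE b 10 -> skip
Collected: [(1, 13)]

Answer: v1 13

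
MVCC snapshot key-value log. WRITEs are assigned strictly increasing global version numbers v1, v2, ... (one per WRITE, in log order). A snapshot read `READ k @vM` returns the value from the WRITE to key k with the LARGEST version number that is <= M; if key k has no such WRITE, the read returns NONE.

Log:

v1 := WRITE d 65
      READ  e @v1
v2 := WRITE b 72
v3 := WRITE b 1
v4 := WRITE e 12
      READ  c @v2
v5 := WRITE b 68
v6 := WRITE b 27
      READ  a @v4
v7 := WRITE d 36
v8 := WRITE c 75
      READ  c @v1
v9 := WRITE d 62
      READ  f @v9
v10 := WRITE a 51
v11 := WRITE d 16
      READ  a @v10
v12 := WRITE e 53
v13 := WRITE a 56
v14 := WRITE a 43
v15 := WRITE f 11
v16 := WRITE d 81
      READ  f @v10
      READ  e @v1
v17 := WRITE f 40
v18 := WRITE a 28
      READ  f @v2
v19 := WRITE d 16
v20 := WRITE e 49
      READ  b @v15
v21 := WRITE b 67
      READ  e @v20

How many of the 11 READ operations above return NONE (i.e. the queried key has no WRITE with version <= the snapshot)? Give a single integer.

v1: WRITE d=65  (d history now [(1, 65)])
READ e @v1: history=[] -> no version <= 1 -> NONE
v2: WRITE b=72  (b history now [(2, 72)])
v3: WRITE b=1  (b history now [(2, 72), (3, 1)])
v4: WRITE e=12  (e history now [(4, 12)])
READ c @v2: history=[] -> no version <= 2 -> NONE
v5: WRITE b=68  (b history now [(2, 72), (3, 1), (5, 68)])
v6: WRITE b=27  (b history now [(2, 72), (3, 1), (5, 68), (6, 27)])
READ a @v4: history=[] -> no version <= 4 -> NONE
v7: WRITE d=36  (d history now [(1, 65), (7, 36)])
v8: WRITE c=75  (c history now [(8, 75)])
READ c @v1: history=[(8, 75)] -> no version <= 1 -> NONE
v9: WRITE d=62  (d history now [(1, 65), (7, 36), (9, 62)])
READ f @v9: history=[] -> no version <= 9 -> NONE
v10: WRITE a=51  (a history now [(10, 51)])
v11: WRITE d=16  (d history now [(1, 65), (7, 36), (9, 62), (11, 16)])
READ a @v10: history=[(10, 51)] -> pick v10 -> 51
v12: WRITE e=53  (e history now [(4, 12), (12, 53)])
v13: WRITE a=56  (a history now [(10, 51), (13, 56)])
v14: WRITE a=43  (a history now [(10, 51), (13, 56), (14, 43)])
v15: WRITE f=11  (f history now [(15, 11)])
v16: WRITE d=81  (d history now [(1, 65), (7, 36), (9, 62), (11, 16), (16, 81)])
READ f @v10: history=[(15, 11)] -> no version <= 10 -> NONE
READ e @v1: history=[(4, 12), (12, 53)] -> no version <= 1 -> NONE
v17: WRITE f=40  (f history now [(15, 11), (17, 40)])
v18: WRITE a=28  (a history now [(10, 51), (13, 56), (14, 43), (18, 28)])
READ f @v2: history=[(15, 11), (17, 40)] -> no version <= 2 -> NONE
v19: WRITE d=16  (d history now [(1, 65), (7, 36), (9, 62), (11, 16), (16, 81), (19, 16)])
v20: WRITE e=49  (e history now [(4, 12), (12, 53), (20, 49)])
READ b @v15: history=[(2, 72), (3, 1), (5, 68), (6, 27)] -> pick v6 -> 27
v21: WRITE b=67  (b history now [(2, 72), (3, 1), (5, 68), (6, 27), (21, 67)])
READ e @v20: history=[(4, 12), (12, 53), (20, 49)] -> pick v20 -> 49
Read results in order: ['NONE', 'NONE', 'NONE', 'NONE', 'NONE', '51', 'NONE', 'NONE', 'NONE', '27', '49']
NONE count = 8

Answer: 8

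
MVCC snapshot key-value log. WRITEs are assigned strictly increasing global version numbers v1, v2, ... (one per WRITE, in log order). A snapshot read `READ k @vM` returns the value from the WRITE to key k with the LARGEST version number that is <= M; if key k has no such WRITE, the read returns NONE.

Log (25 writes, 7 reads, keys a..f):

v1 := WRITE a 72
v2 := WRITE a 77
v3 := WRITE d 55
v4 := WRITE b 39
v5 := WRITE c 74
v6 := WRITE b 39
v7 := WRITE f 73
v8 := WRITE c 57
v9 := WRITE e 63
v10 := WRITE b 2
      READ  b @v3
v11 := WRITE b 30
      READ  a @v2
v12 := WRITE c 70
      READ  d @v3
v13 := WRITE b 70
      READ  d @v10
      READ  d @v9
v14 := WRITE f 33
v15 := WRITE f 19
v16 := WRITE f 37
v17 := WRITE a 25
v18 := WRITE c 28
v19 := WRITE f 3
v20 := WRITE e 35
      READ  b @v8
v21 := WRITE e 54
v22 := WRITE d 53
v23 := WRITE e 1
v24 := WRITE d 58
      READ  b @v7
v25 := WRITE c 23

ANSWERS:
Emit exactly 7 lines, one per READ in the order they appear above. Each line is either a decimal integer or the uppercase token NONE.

v1: WRITE a=72  (a history now [(1, 72)])
v2: WRITE a=77  (a history now [(1, 72), (2, 77)])
v3: WRITE d=55  (d history now [(3, 55)])
v4: WRITE b=39  (b history now [(4, 39)])
v5: WRITE c=74  (c history now [(5, 74)])
v6: WRITE b=39  (b history now [(4, 39), (6, 39)])
v7: WRITE f=73  (f history now [(7, 73)])
v8: WRITE c=57  (c history now [(5, 74), (8, 57)])
v9: WRITE e=63  (e history now [(9, 63)])
v10: WRITE b=2  (b history now [(4, 39), (6, 39), (10, 2)])
READ b @v3: history=[(4, 39), (6, 39), (10, 2)] -> no version <= 3 -> NONE
v11: WRITE b=30  (b history now [(4, 39), (6, 39), (10, 2), (11, 30)])
READ a @v2: history=[(1, 72), (2, 77)] -> pick v2 -> 77
v12: WRITE c=70  (c history now [(5, 74), (8, 57), (12, 70)])
READ d @v3: history=[(3, 55)] -> pick v3 -> 55
v13: WRITE b=70  (b history now [(4, 39), (6, 39), (10, 2), (11, 30), (13, 70)])
READ d @v10: history=[(3, 55)] -> pick v3 -> 55
READ d @v9: history=[(3, 55)] -> pick v3 -> 55
v14: WRITE f=33  (f history now [(7, 73), (14, 33)])
v15: WRITE f=19  (f history now [(7, 73), (14, 33), (15, 19)])
v16: WRITE f=37  (f history now [(7, 73), (14, 33), (15, 19), (16, 37)])
v17: WRITE a=25  (a history now [(1, 72), (2, 77), (17, 25)])
v18: WRITE c=28  (c history now [(5, 74), (8, 57), (12, 70), (18, 28)])
v19: WRITE f=3  (f history now [(7, 73), (14, 33), (15, 19), (16, 37), (19, 3)])
v20: WRITE e=35  (e history now [(9, 63), (20, 35)])
READ b @v8: history=[(4, 39), (6, 39), (10, 2), (11, 30), (13, 70)] -> pick v6 -> 39
v21: WRITE e=54  (e history now [(9, 63), (20, 35), (21, 54)])
v22: WRITE d=53  (d history now [(3, 55), (22, 53)])
v23: WRITE e=1  (e history now [(9, 63), (20, 35), (21, 54), (23, 1)])
v24: WRITE d=58  (d history now [(3, 55), (22, 53), (24, 58)])
READ b @v7: history=[(4, 39), (6, 39), (10, 2), (11, 30), (13, 70)] -> pick v6 -> 39
v25: WRITE c=23  (c history now [(5, 74), (8, 57), (12, 70), (18, 28), (25, 23)])

Answer: NONE
77
55
55
55
39
39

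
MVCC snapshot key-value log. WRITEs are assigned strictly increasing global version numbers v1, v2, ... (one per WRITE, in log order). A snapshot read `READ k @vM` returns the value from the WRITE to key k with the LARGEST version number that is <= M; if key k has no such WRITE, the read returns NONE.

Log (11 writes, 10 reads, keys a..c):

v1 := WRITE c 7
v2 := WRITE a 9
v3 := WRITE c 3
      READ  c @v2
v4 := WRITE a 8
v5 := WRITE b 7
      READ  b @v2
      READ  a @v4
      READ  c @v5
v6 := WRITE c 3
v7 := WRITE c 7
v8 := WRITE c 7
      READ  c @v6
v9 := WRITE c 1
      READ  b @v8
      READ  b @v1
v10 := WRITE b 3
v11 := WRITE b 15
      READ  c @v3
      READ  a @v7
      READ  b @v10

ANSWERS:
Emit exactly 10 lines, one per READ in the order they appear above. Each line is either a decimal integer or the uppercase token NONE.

Answer: 7
NONE
8
3
3
7
NONE
3
8
3

Derivation:
v1: WRITE c=7  (c history now [(1, 7)])
v2: WRITE a=9  (a history now [(2, 9)])
v3: WRITE c=3  (c history now [(1, 7), (3, 3)])
READ c @v2: history=[(1, 7), (3, 3)] -> pick v1 -> 7
v4: WRITE a=8  (a history now [(2, 9), (4, 8)])
v5: WRITE b=7  (b history now [(5, 7)])
READ b @v2: history=[(5, 7)] -> no version <= 2 -> NONE
READ a @v4: history=[(2, 9), (4, 8)] -> pick v4 -> 8
READ c @v5: history=[(1, 7), (3, 3)] -> pick v3 -> 3
v6: WRITE c=3  (c history now [(1, 7), (3, 3), (6, 3)])
v7: WRITE c=7  (c history now [(1, 7), (3, 3), (6, 3), (7, 7)])
v8: WRITE c=7  (c history now [(1, 7), (3, 3), (6, 3), (7, 7), (8, 7)])
READ c @v6: history=[(1, 7), (3, 3), (6, 3), (7, 7), (8, 7)] -> pick v6 -> 3
v9: WRITE c=1  (c history now [(1, 7), (3, 3), (6, 3), (7, 7), (8, 7), (9, 1)])
READ b @v8: history=[(5, 7)] -> pick v5 -> 7
READ b @v1: history=[(5, 7)] -> no version <= 1 -> NONE
v10: WRITE b=3  (b history now [(5, 7), (10, 3)])
v11: WRITE b=15  (b history now [(5, 7), (10, 3), (11, 15)])
READ c @v3: history=[(1, 7), (3, 3), (6, 3), (7, 7), (8, 7), (9, 1)] -> pick v3 -> 3
READ a @v7: history=[(2, 9), (4, 8)] -> pick v4 -> 8
READ b @v10: history=[(5, 7), (10, 3), (11, 15)] -> pick v10 -> 3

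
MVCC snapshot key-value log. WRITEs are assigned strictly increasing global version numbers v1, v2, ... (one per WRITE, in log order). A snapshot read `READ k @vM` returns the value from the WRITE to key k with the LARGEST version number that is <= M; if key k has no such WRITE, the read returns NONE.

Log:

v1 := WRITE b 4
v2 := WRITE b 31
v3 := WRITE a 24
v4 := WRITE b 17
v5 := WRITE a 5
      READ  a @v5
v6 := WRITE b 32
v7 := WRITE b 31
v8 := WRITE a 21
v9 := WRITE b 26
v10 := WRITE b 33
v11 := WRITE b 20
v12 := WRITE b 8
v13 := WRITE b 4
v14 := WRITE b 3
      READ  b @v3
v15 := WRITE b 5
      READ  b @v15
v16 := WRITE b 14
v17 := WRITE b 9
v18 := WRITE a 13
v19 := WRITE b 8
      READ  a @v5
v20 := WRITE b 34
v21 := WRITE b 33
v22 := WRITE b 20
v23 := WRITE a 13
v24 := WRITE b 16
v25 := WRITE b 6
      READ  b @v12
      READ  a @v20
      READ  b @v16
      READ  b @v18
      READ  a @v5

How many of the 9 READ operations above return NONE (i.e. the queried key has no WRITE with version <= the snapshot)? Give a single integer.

v1: WRITE b=4  (b history now [(1, 4)])
v2: WRITE b=31  (b history now [(1, 4), (2, 31)])
v3: WRITE a=24  (a history now [(3, 24)])
v4: WRITE b=17  (b history now [(1, 4), (2, 31), (4, 17)])
v5: WRITE a=5  (a history now [(3, 24), (5, 5)])
READ a @v5: history=[(3, 24), (5, 5)] -> pick v5 -> 5
v6: WRITE b=32  (b history now [(1, 4), (2, 31), (4, 17), (6, 32)])
v7: WRITE b=31  (b history now [(1, 4), (2, 31), (4, 17), (6, 32), (7, 31)])
v8: WRITE a=21  (a history now [(3, 24), (5, 5), (8, 21)])
v9: WRITE b=26  (b history now [(1, 4), (2, 31), (4, 17), (6, 32), (7, 31), (9, 26)])
v10: WRITE b=33  (b history now [(1, 4), (2, 31), (4, 17), (6, 32), (7, 31), (9, 26), (10, 33)])
v11: WRITE b=20  (b history now [(1, 4), (2, 31), (4, 17), (6, 32), (7, 31), (9, 26), (10, 33), (11, 20)])
v12: WRITE b=8  (b history now [(1, 4), (2, 31), (4, 17), (6, 32), (7, 31), (9, 26), (10, 33), (11, 20), (12, 8)])
v13: WRITE b=4  (b history now [(1, 4), (2, 31), (4, 17), (6, 32), (7, 31), (9, 26), (10, 33), (11, 20), (12, 8), (13, 4)])
v14: WRITE b=3  (b history now [(1, 4), (2, 31), (4, 17), (6, 32), (7, 31), (9, 26), (10, 33), (11, 20), (12, 8), (13, 4), (14, 3)])
READ b @v3: history=[(1, 4), (2, 31), (4, 17), (6, 32), (7, 31), (9, 26), (10, 33), (11, 20), (12, 8), (13, 4), (14, 3)] -> pick v2 -> 31
v15: WRITE b=5  (b history now [(1, 4), (2, 31), (4, 17), (6, 32), (7, 31), (9, 26), (10, 33), (11, 20), (12, 8), (13, 4), (14, 3), (15, 5)])
READ b @v15: history=[(1, 4), (2, 31), (4, 17), (6, 32), (7, 31), (9, 26), (10, 33), (11, 20), (12, 8), (13, 4), (14, 3), (15, 5)] -> pick v15 -> 5
v16: WRITE b=14  (b history now [(1, 4), (2, 31), (4, 17), (6, 32), (7, 31), (9, 26), (10, 33), (11, 20), (12, 8), (13, 4), (14, 3), (15, 5), (16, 14)])
v17: WRITE b=9  (b history now [(1, 4), (2, 31), (4, 17), (6, 32), (7, 31), (9, 26), (10, 33), (11, 20), (12, 8), (13, 4), (14, 3), (15, 5), (16, 14), (17, 9)])
v18: WRITE a=13  (a history now [(3, 24), (5, 5), (8, 21), (18, 13)])
v19: WRITE b=8  (b history now [(1, 4), (2, 31), (4, 17), (6, 32), (7, 31), (9, 26), (10, 33), (11, 20), (12, 8), (13, 4), (14, 3), (15, 5), (16, 14), (17, 9), (19, 8)])
READ a @v5: history=[(3, 24), (5, 5), (8, 21), (18, 13)] -> pick v5 -> 5
v20: WRITE b=34  (b history now [(1, 4), (2, 31), (4, 17), (6, 32), (7, 31), (9, 26), (10, 33), (11, 20), (12, 8), (13, 4), (14, 3), (15, 5), (16, 14), (17, 9), (19, 8), (20, 34)])
v21: WRITE b=33  (b history now [(1, 4), (2, 31), (4, 17), (6, 32), (7, 31), (9, 26), (10, 33), (11, 20), (12, 8), (13, 4), (14, 3), (15, 5), (16, 14), (17, 9), (19, 8), (20, 34), (21, 33)])
v22: WRITE b=20  (b history now [(1, 4), (2, 31), (4, 17), (6, 32), (7, 31), (9, 26), (10, 33), (11, 20), (12, 8), (13, 4), (14, 3), (15, 5), (16, 14), (17, 9), (19, 8), (20, 34), (21, 33), (22, 20)])
v23: WRITE a=13  (a history now [(3, 24), (5, 5), (8, 21), (18, 13), (23, 13)])
v24: WRITE b=16  (b history now [(1, 4), (2, 31), (4, 17), (6, 32), (7, 31), (9, 26), (10, 33), (11, 20), (12, 8), (13, 4), (14, 3), (15, 5), (16, 14), (17, 9), (19, 8), (20, 34), (21, 33), (22, 20), (24, 16)])
v25: WRITE b=6  (b history now [(1, 4), (2, 31), (4, 17), (6, 32), (7, 31), (9, 26), (10, 33), (11, 20), (12, 8), (13, 4), (14, 3), (15, 5), (16, 14), (17, 9), (19, 8), (20, 34), (21, 33), (22, 20), (24, 16), (25, 6)])
READ b @v12: history=[(1, 4), (2, 31), (4, 17), (6, 32), (7, 31), (9, 26), (10, 33), (11, 20), (12, 8), (13, 4), (14, 3), (15, 5), (16, 14), (17, 9), (19, 8), (20, 34), (21, 33), (22, 20), (24, 16), (25, 6)] -> pick v12 -> 8
READ a @v20: history=[(3, 24), (5, 5), (8, 21), (18, 13), (23, 13)] -> pick v18 -> 13
READ b @v16: history=[(1, 4), (2, 31), (4, 17), (6, 32), (7, 31), (9, 26), (10, 33), (11, 20), (12, 8), (13, 4), (14, 3), (15, 5), (16, 14), (17, 9), (19, 8), (20, 34), (21, 33), (22, 20), (24, 16), (25, 6)] -> pick v16 -> 14
READ b @v18: history=[(1, 4), (2, 31), (4, 17), (6, 32), (7, 31), (9, 26), (10, 33), (11, 20), (12, 8), (13, 4), (14, 3), (15, 5), (16, 14), (17, 9), (19, 8), (20, 34), (21, 33), (22, 20), (24, 16), (25, 6)] -> pick v17 -> 9
READ a @v5: history=[(3, 24), (5, 5), (8, 21), (18, 13), (23, 13)] -> pick v5 -> 5
Read results in order: ['5', '31', '5', '5', '8', '13', '14', '9', '5']
NONE count = 0

Answer: 0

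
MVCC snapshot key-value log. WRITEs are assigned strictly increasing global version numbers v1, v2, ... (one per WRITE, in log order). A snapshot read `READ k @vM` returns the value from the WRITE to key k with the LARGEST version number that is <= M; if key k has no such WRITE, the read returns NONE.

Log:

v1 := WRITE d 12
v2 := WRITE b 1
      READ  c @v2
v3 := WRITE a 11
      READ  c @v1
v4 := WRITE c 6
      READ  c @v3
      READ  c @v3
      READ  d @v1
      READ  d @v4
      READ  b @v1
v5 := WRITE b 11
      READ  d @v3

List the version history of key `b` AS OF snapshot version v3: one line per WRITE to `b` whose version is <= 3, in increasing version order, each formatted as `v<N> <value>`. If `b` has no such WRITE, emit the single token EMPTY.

Scan writes for key=b with version <= 3:
  v1 WRITE d 12 -> skip
  v2 WRITE b 1 -> keep
  v3 WRITE a 11 -> skip
  v4 WRITE c 6 -> skip
  v5 WRITE b 11 -> drop (> snap)
Collected: [(2, 1)]

Answer: v2 1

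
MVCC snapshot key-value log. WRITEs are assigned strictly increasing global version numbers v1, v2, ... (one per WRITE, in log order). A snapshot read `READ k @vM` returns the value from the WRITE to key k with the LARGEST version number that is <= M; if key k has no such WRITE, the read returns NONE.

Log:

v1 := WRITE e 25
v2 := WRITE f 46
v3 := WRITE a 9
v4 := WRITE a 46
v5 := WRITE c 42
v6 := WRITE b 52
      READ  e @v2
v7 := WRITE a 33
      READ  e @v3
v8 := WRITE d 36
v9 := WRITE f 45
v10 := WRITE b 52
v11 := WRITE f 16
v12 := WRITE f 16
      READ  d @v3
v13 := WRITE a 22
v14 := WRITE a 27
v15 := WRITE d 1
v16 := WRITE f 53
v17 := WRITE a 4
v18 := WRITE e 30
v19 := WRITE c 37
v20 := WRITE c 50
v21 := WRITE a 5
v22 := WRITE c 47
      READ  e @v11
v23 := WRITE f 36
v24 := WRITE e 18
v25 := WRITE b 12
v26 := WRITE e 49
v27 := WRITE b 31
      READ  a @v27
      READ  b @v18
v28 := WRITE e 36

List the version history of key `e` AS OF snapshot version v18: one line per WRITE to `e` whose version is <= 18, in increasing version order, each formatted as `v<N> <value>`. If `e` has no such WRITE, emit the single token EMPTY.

Scan writes for key=e with version <= 18:
  v1 WRITE e 25 -> keep
  v2 WRITE f 46 -> skip
  v3 WRITE a 9 -> skip
  v4 WRITE a 46 -> skip
  v5 WRITE c 42 -> skip
  v6 WRITE b 52 -> skip
  v7 WRITE a 33 -> skip
  v8 WRITE d 36 -> skip
  v9 WRITE f 45 -> skip
  v10 WRITE b 52 -> skip
  v11 WRITE f 16 -> skip
  v12 WRITE f 16 -> skip
  v13 WRITE a 22 -> skip
  v14 WRITE a 27 -> skip
  v15 WRITE d 1 -> skip
  v16 WRITE f 53 -> skip
  v17 WRITE a 4 -> skip
  v18 WRITE e 30 -> keep
  v19 WRITE c 37 -> skip
  v20 WRITE c 50 -> skip
  v21 WRITE a 5 -> skip
  v22 WRITE c 47 -> skip
  v23 WRITE f 36 -> skip
  v24 WRITE e 18 -> drop (> snap)
  v25 WRITE b 12 -> skip
  v26 WRITE e 49 -> drop (> snap)
  v27 WRITE b 31 -> skip
  v28 WRITE e 36 -> drop (> snap)
Collected: [(1, 25), (18, 30)]

Answer: v1 25
v18 30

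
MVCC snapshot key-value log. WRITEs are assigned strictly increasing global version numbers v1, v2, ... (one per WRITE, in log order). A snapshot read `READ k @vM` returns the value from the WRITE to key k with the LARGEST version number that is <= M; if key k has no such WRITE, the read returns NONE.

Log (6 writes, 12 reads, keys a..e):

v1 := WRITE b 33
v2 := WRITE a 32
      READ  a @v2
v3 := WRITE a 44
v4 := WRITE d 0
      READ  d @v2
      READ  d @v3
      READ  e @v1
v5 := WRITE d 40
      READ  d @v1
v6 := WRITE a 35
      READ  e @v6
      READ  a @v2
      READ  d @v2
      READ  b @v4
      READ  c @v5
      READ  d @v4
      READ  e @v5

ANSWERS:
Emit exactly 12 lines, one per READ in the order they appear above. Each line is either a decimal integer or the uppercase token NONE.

Answer: 32
NONE
NONE
NONE
NONE
NONE
32
NONE
33
NONE
0
NONE

Derivation:
v1: WRITE b=33  (b history now [(1, 33)])
v2: WRITE a=32  (a history now [(2, 32)])
READ a @v2: history=[(2, 32)] -> pick v2 -> 32
v3: WRITE a=44  (a history now [(2, 32), (3, 44)])
v4: WRITE d=0  (d history now [(4, 0)])
READ d @v2: history=[(4, 0)] -> no version <= 2 -> NONE
READ d @v3: history=[(4, 0)] -> no version <= 3 -> NONE
READ e @v1: history=[] -> no version <= 1 -> NONE
v5: WRITE d=40  (d history now [(4, 0), (5, 40)])
READ d @v1: history=[(4, 0), (5, 40)] -> no version <= 1 -> NONE
v6: WRITE a=35  (a history now [(2, 32), (3, 44), (6, 35)])
READ e @v6: history=[] -> no version <= 6 -> NONE
READ a @v2: history=[(2, 32), (3, 44), (6, 35)] -> pick v2 -> 32
READ d @v2: history=[(4, 0), (5, 40)] -> no version <= 2 -> NONE
READ b @v4: history=[(1, 33)] -> pick v1 -> 33
READ c @v5: history=[] -> no version <= 5 -> NONE
READ d @v4: history=[(4, 0), (5, 40)] -> pick v4 -> 0
READ e @v5: history=[] -> no version <= 5 -> NONE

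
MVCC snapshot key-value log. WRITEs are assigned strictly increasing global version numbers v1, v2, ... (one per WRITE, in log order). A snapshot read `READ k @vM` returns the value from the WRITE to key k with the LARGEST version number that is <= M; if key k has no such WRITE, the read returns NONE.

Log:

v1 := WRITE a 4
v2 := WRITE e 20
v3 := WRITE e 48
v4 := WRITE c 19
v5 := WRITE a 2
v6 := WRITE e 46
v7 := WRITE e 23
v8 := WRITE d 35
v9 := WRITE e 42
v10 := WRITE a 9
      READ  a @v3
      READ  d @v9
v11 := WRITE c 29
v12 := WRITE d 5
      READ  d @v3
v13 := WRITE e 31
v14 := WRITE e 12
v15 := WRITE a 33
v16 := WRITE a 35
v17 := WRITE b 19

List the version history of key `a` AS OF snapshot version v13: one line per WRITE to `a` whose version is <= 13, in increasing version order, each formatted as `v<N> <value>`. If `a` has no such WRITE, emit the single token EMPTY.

Answer: v1 4
v5 2
v10 9

Derivation:
Scan writes for key=a with version <= 13:
  v1 WRITE a 4 -> keep
  v2 WRITE e 20 -> skip
  v3 WRITE e 48 -> skip
  v4 WRITE c 19 -> skip
  v5 WRITE a 2 -> keep
  v6 WRITE e 46 -> skip
  v7 WRITE e 23 -> skip
  v8 WRITE d 35 -> skip
  v9 WRITE e 42 -> skip
  v10 WRITE a 9 -> keep
  v11 WRITE c 29 -> skip
  v12 WRITE d 5 -> skip
  v13 WRITE e 31 -> skip
  v14 WRITE e 12 -> skip
  v15 WRITE a 33 -> drop (> snap)
  v16 WRITE a 35 -> drop (> snap)
  v17 WRITE b 19 -> skip
Collected: [(1, 4), (5, 2), (10, 9)]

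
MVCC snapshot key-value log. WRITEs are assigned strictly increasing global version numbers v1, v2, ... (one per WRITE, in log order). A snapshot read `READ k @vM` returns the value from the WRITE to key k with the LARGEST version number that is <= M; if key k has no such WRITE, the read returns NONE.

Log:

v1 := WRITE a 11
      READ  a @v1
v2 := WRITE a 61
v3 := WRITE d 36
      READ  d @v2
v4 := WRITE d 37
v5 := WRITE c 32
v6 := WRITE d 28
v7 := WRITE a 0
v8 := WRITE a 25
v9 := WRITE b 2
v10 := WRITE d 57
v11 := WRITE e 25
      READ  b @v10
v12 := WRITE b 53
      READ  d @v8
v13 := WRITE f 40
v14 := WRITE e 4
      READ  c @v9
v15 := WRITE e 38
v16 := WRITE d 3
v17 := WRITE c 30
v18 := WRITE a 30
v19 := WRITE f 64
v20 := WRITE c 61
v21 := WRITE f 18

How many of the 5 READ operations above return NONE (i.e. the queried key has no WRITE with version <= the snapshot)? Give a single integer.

v1: WRITE a=11  (a history now [(1, 11)])
READ a @v1: history=[(1, 11)] -> pick v1 -> 11
v2: WRITE a=61  (a history now [(1, 11), (2, 61)])
v3: WRITE d=36  (d history now [(3, 36)])
READ d @v2: history=[(3, 36)] -> no version <= 2 -> NONE
v4: WRITE d=37  (d history now [(3, 36), (4, 37)])
v5: WRITE c=32  (c history now [(5, 32)])
v6: WRITE d=28  (d history now [(3, 36), (4, 37), (6, 28)])
v7: WRITE a=0  (a history now [(1, 11), (2, 61), (7, 0)])
v8: WRITE a=25  (a history now [(1, 11), (2, 61), (7, 0), (8, 25)])
v9: WRITE b=2  (b history now [(9, 2)])
v10: WRITE d=57  (d history now [(3, 36), (4, 37), (6, 28), (10, 57)])
v11: WRITE e=25  (e history now [(11, 25)])
READ b @v10: history=[(9, 2)] -> pick v9 -> 2
v12: WRITE b=53  (b history now [(9, 2), (12, 53)])
READ d @v8: history=[(3, 36), (4, 37), (6, 28), (10, 57)] -> pick v6 -> 28
v13: WRITE f=40  (f history now [(13, 40)])
v14: WRITE e=4  (e history now [(11, 25), (14, 4)])
READ c @v9: history=[(5, 32)] -> pick v5 -> 32
v15: WRITE e=38  (e history now [(11, 25), (14, 4), (15, 38)])
v16: WRITE d=3  (d history now [(3, 36), (4, 37), (6, 28), (10, 57), (16, 3)])
v17: WRITE c=30  (c history now [(5, 32), (17, 30)])
v18: WRITE a=30  (a history now [(1, 11), (2, 61), (7, 0), (8, 25), (18, 30)])
v19: WRITE f=64  (f history now [(13, 40), (19, 64)])
v20: WRITE c=61  (c history now [(5, 32), (17, 30), (20, 61)])
v21: WRITE f=18  (f history now [(13, 40), (19, 64), (21, 18)])
Read results in order: ['11', 'NONE', '2', '28', '32']
NONE count = 1

Answer: 1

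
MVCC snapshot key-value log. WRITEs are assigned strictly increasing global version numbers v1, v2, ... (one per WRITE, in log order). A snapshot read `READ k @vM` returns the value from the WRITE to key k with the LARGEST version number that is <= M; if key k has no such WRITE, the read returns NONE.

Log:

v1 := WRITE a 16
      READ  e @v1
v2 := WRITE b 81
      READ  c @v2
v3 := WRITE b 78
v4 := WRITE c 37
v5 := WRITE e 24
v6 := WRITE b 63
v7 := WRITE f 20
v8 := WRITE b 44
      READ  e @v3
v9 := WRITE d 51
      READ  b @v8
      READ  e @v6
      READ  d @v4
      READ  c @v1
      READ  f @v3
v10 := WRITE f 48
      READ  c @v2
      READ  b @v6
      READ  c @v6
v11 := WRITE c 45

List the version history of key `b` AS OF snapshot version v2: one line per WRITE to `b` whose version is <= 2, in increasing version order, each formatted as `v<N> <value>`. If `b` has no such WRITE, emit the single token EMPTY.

Scan writes for key=b with version <= 2:
  v1 WRITE a 16 -> skip
  v2 WRITE b 81 -> keep
  v3 WRITE b 78 -> drop (> snap)
  v4 WRITE c 37 -> skip
  v5 WRITE e 24 -> skip
  v6 WRITE b 63 -> drop (> snap)
  v7 WRITE f 20 -> skip
  v8 WRITE b 44 -> drop (> snap)
  v9 WRITE d 51 -> skip
  v10 WRITE f 48 -> skip
  v11 WRITE c 45 -> skip
Collected: [(2, 81)]

Answer: v2 81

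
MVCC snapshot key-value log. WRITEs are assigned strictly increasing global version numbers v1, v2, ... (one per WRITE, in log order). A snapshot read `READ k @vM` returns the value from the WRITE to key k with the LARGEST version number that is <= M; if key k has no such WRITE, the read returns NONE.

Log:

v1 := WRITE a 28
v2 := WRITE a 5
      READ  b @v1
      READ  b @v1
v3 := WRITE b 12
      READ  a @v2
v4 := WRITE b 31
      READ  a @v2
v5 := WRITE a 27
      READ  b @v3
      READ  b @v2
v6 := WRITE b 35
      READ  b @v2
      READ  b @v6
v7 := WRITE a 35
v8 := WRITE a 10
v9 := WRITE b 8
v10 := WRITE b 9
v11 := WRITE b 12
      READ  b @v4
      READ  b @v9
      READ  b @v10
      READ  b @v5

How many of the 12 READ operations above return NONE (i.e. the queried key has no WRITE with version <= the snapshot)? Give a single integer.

v1: WRITE a=28  (a history now [(1, 28)])
v2: WRITE a=5  (a history now [(1, 28), (2, 5)])
READ b @v1: history=[] -> no version <= 1 -> NONE
READ b @v1: history=[] -> no version <= 1 -> NONE
v3: WRITE b=12  (b history now [(3, 12)])
READ a @v2: history=[(1, 28), (2, 5)] -> pick v2 -> 5
v4: WRITE b=31  (b history now [(3, 12), (4, 31)])
READ a @v2: history=[(1, 28), (2, 5)] -> pick v2 -> 5
v5: WRITE a=27  (a history now [(1, 28), (2, 5), (5, 27)])
READ b @v3: history=[(3, 12), (4, 31)] -> pick v3 -> 12
READ b @v2: history=[(3, 12), (4, 31)] -> no version <= 2 -> NONE
v6: WRITE b=35  (b history now [(3, 12), (4, 31), (6, 35)])
READ b @v2: history=[(3, 12), (4, 31), (6, 35)] -> no version <= 2 -> NONE
READ b @v6: history=[(3, 12), (4, 31), (6, 35)] -> pick v6 -> 35
v7: WRITE a=35  (a history now [(1, 28), (2, 5), (5, 27), (7, 35)])
v8: WRITE a=10  (a history now [(1, 28), (2, 5), (5, 27), (7, 35), (8, 10)])
v9: WRITE b=8  (b history now [(3, 12), (4, 31), (6, 35), (9, 8)])
v10: WRITE b=9  (b history now [(3, 12), (4, 31), (6, 35), (9, 8), (10, 9)])
v11: WRITE b=12  (b history now [(3, 12), (4, 31), (6, 35), (9, 8), (10, 9), (11, 12)])
READ b @v4: history=[(3, 12), (4, 31), (6, 35), (9, 8), (10, 9), (11, 12)] -> pick v4 -> 31
READ b @v9: history=[(3, 12), (4, 31), (6, 35), (9, 8), (10, 9), (11, 12)] -> pick v9 -> 8
READ b @v10: history=[(3, 12), (4, 31), (6, 35), (9, 8), (10, 9), (11, 12)] -> pick v10 -> 9
READ b @v5: history=[(3, 12), (4, 31), (6, 35), (9, 8), (10, 9), (11, 12)] -> pick v4 -> 31
Read results in order: ['NONE', 'NONE', '5', '5', '12', 'NONE', 'NONE', '35', '31', '8', '9', '31']
NONE count = 4

Answer: 4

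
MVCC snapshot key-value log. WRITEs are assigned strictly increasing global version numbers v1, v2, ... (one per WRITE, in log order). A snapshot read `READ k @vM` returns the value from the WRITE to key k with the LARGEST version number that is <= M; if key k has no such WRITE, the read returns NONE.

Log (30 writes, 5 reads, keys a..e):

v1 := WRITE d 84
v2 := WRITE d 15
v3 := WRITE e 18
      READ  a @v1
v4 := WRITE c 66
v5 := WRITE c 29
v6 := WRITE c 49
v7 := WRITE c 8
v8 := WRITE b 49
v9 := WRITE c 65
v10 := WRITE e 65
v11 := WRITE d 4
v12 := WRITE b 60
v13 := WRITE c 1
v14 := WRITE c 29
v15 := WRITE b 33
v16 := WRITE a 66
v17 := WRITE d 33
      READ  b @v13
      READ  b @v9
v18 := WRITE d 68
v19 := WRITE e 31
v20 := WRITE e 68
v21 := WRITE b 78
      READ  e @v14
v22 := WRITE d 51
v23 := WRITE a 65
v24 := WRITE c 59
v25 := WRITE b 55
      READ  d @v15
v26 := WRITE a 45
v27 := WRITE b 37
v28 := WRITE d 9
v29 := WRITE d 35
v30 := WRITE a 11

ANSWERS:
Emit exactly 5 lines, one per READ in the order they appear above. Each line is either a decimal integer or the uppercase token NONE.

Answer: NONE
60
49
65
4

Derivation:
v1: WRITE d=84  (d history now [(1, 84)])
v2: WRITE d=15  (d history now [(1, 84), (2, 15)])
v3: WRITE e=18  (e history now [(3, 18)])
READ a @v1: history=[] -> no version <= 1 -> NONE
v4: WRITE c=66  (c history now [(4, 66)])
v5: WRITE c=29  (c history now [(4, 66), (5, 29)])
v6: WRITE c=49  (c history now [(4, 66), (5, 29), (6, 49)])
v7: WRITE c=8  (c history now [(4, 66), (5, 29), (6, 49), (7, 8)])
v8: WRITE b=49  (b history now [(8, 49)])
v9: WRITE c=65  (c history now [(4, 66), (5, 29), (6, 49), (7, 8), (9, 65)])
v10: WRITE e=65  (e history now [(3, 18), (10, 65)])
v11: WRITE d=4  (d history now [(1, 84), (2, 15), (11, 4)])
v12: WRITE b=60  (b history now [(8, 49), (12, 60)])
v13: WRITE c=1  (c history now [(4, 66), (5, 29), (6, 49), (7, 8), (9, 65), (13, 1)])
v14: WRITE c=29  (c history now [(4, 66), (5, 29), (6, 49), (7, 8), (9, 65), (13, 1), (14, 29)])
v15: WRITE b=33  (b history now [(8, 49), (12, 60), (15, 33)])
v16: WRITE a=66  (a history now [(16, 66)])
v17: WRITE d=33  (d history now [(1, 84), (2, 15), (11, 4), (17, 33)])
READ b @v13: history=[(8, 49), (12, 60), (15, 33)] -> pick v12 -> 60
READ b @v9: history=[(8, 49), (12, 60), (15, 33)] -> pick v8 -> 49
v18: WRITE d=68  (d history now [(1, 84), (2, 15), (11, 4), (17, 33), (18, 68)])
v19: WRITE e=31  (e history now [(3, 18), (10, 65), (19, 31)])
v20: WRITE e=68  (e history now [(3, 18), (10, 65), (19, 31), (20, 68)])
v21: WRITE b=78  (b history now [(8, 49), (12, 60), (15, 33), (21, 78)])
READ e @v14: history=[(3, 18), (10, 65), (19, 31), (20, 68)] -> pick v10 -> 65
v22: WRITE d=51  (d history now [(1, 84), (2, 15), (11, 4), (17, 33), (18, 68), (22, 51)])
v23: WRITE a=65  (a history now [(16, 66), (23, 65)])
v24: WRITE c=59  (c history now [(4, 66), (5, 29), (6, 49), (7, 8), (9, 65), (13, 1), (14, 29), (24, 59)])
v25: WRITE b=55  (b history now [(8, 49), (12, 60), (15, 33), (21, 78), (25, 55)])
READ d @v15: history=[(1, 84), (2, 15), (11, 4), (17, 33), (18, 68), (22, 51)] -> pick v11 -> 4
v26: WRITE a=45  (a history now [(16, 66), (23, 65), (26, 45)])
v27: WRITE b=37  (b history now [(8, 49), (12, 60), (15, 33), (21, 78), (25, 55), (27, 37)])
v28: WRITE d=9  (d history now [(1, 84), (2, 15), (11, 4), (17, 33), (18, 68), (22, 51), (28, 9)])
v29: WRITE d=35  (d history now [(1, 84), (2, 15), (11, 4), (17, 33), (18, 68), (22, 51), (28, 9), (29, 35)])
v30: WRITE a=11  (a history now [(16, 66), (23, 65), (26, 45), (30, 11)])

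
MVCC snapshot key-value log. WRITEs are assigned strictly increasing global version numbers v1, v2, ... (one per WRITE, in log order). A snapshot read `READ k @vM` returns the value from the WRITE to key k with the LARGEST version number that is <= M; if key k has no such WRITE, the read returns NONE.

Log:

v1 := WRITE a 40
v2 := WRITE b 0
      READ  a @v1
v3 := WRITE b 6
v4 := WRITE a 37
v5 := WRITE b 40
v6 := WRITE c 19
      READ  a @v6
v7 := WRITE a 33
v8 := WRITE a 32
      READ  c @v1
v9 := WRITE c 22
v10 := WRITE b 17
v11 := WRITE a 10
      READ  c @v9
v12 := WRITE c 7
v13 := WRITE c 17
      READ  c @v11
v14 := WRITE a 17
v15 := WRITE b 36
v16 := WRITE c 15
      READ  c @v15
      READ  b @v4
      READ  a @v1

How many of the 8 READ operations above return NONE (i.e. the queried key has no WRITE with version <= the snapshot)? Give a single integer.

Answer: 1

Derivation:
v1: WRITE a=40  (a history now [(1, 40)])
v2: WRITE b=0  (b history now [(2, 0)])
READ a @v1: history=[(1, 40)] -> pick v1 -> 40
v3: WRITE b=6  (b history now [(2, 0), (3, 6)])
v4: WRITE a=37  (a history now [(1, 40), (4, 37)])
v5: WRITE b=40  (b history now [(2, 0), (3, 6), (5, 40)])
v6: WRITE c=19  (c history now [(6, 19)])
READ a @v6: history=[(1, 40), (4, 37)] -> pick v4 -> 37
v7: WRITE a=33  (a history now [(1, 40), (4, 37), (7, 33)])
v8: WRITE a=32  (a history now [(1, 40), (4, 37), (7, 33), (8, 32)])
READ c @v1: history=[(6, 19)] -> no version <= 1 -> NONE
v9: WRITE c=22  (c history now [(6, 19), (9, 22)])
v10: WRITE b=17  (b history now [(2, 0), (3, 6), (5, 40), (10, 17)])
v11: WRITE a=10  (a history now [(1, 40), (4, 37), (7, 33), (8, 32), (11, 10)])
READ c @v9: history=[(6, 19), (9, 22)] -> pick v9 -> 22
v12: WRITE c=7  (c history now [(6, 19), (9, 22), (12, 7)])
v13: WRITE c=17  (c history now [(6, 19), (9, 22), (12, 7), (13, 17)])
READ c @v11: history=[(6, 19), (9, 22), (12, 7), (13, 17)] -> pick v9 -> 22
v14: WRITE a=17  (a history now [(1, 40), (4, 37), (7, 33), (8, 32), (11, 10), (14, 17)])
v15: WRITE b=36  (b history now [(2, 0), (3, 6), (5, 40), (10, 17), (15, 36)])
v16: WRITE c=15  (c history now [(6, 19), (9, 22), (12, 7), (13, 17), (16, 15)])
READ c @v15: history=[(6, 19), (9, 22), (12, 7), (13, 17), (16, 15)] -> pick v13 -> 17
READ b @v4: history=[(2, 0), (3, 6), (5, 40), (10, 17), (15, 36)] -> pick v3 -> 6
READ a @v1: history=[(1, 40), (4, 37), (7, 33), (8, 32), (11, 10), (14, 17)] -> pick v1 -> 40
Read results in order: ['40', '37', 'NONE', '22', '22', '17', '6', '40']
NONE count = 1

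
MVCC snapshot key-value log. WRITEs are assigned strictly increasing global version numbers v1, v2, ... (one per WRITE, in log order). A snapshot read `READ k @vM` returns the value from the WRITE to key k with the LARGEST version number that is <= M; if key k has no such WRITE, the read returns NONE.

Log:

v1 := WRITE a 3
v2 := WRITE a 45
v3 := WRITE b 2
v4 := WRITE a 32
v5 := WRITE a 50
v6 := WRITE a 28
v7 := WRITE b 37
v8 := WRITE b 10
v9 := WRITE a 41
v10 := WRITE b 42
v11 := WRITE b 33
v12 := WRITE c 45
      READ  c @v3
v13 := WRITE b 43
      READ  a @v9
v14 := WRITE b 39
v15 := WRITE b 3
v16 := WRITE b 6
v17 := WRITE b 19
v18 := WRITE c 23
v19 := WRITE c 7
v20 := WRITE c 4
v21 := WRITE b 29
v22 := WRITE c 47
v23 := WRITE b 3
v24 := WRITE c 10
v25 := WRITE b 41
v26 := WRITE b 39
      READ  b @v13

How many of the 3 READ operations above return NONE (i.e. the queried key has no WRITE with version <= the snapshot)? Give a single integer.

v1: WRITE a=3  (a history now [(1, 3)])
v2: WRITE a=45  (a history now [(1, 3), (2, 45)])
v3: WRITE b=2  (b history now [(3, 2)])
v4: WRITE a=32  (a history now [(1, 3), (2, 45), (4, 32)])
v5: WRITE a=50  (a history now [(1, 3), (2, 45), (4, 32), (5, 50)])
v6: WRITE a=28  (a history now [(1, 3), (2, 45), (4, 32), (5, 50), (6, 28)])
v7: WRITE b=37  (b history now [(3, 2), (7, 37)])
v8: WRITE b=10  (b history now [(3, 2), (7, 37), (8, 10)])
v9: WRITE a=41  (a history now [(1, 3), (2, 45), (4, 32), (5, 50), (6, 28), (9, 41)])
v10: WRITE b=42  (b history now [(3, 2), (7, 37), (8, 10), (10, 42)])
v11: WRITE b=33  (b history now [(3, 2), (7, 37), (8, 10), (10, 42), (11, 33)])
v12: WRITE c=45  (c history now [(12, 45)])
READ c @v3: history=[(12, 45)] -> no version <= 3 -> NONE
v13: WRITE b=43  (b history now [(3, 2), (7, 37), (8, 10), (10, 42), (11, 33), (13, 43)])
READ a @v9: history=[(1, 3), (2, 45), (4, 32), (5, 50), (6, 28), (9, 41)] -> pick v9 -> 41
v14: WRITE b=39  (b history now [(3, 2), (7, 37), (8, 10), (10, 42), (11, 33), (13, 43), (14, 39)])
v15: WRITE b=3  (b history now [(3, 2), (7, 37), (8, 10), (10, 42), (11, 33), (13, 43), (14, 39), (15, 3)])
v16: WRITE b=6  (b history now [(3, 2), (7, 37), (8, 10), (10, 42), (11, 33), (13, 43), (14, 39), (15, 3), (16, 6)])
v17: WRITE b=19  (b history now [(3, 2), (7, 37), (8, 10), (10, 42), (11, 33), (13, 43), (14, 39), (15, 3), (16, 6), (17, 19)])
v18: WRITE c=23  (c history now [(12, 45), (18, 23)])
v19: WRITE c=7  (c history now [(12, 45), (18, 23), (19, 7)])
v20: WRITE c=4  (c history now [(12, 45), (18, 23), (19, 7), (20, 4)])
v21: WRITE b=29  (b history now [(3, 2), (7, 37), (8, 10), (10, 42), (11, 33), (13, 43), (14, 39), (15, 3), (16, 6), (17, 19), (21, 29)])
v22: WRITE c=47  (c history now [(12, 45), (18, 23), (19, 7), (20, 4), (22, 47)])
v23: WRITE b=3  (b history now [(3, 2), (7, 37), (8, 10), (10, 42), (11, 33), (13, 43), (14, 39), (15, 3), (16, 6), (17, 19), (21, 29), (23, 3)])
v24: WRITE c=10  (c history now [(12, 45), (18, 23), (19, 7), (20, 4), (22, 47), (24, 10)])
v25: WRITE b=41  (b history now [(3, 2), (7, 37), (8, 10), (10, 42), (11, 33), (13, 43), (14, 39), (15, 3), (16, 6), (17, 19), (21, 29), (23, 3), (25, 41)])
v26: WRITE b=39  (b history now [(3, 2), (7, 37), (8, 10), (10, 42), (11, 33), (13, 43), (14, 39), (15, 3), (16, 6), (17, 19), (21, 29), (23, 3), (25, 41), (26, 39)])
READ b @v13: history=[(3, 2), (7, 37), (8, 10), (10, 42), (11, 33), (13, 43), (14, 39), (15, 3), (16, 6), (17, 19), (21, 29), (23, 3), (25, 41), (26, 39)] -> pick v13 -> 43
Read results in order: ['NONE', '41', '43']
NONE count = 1

Answer: 1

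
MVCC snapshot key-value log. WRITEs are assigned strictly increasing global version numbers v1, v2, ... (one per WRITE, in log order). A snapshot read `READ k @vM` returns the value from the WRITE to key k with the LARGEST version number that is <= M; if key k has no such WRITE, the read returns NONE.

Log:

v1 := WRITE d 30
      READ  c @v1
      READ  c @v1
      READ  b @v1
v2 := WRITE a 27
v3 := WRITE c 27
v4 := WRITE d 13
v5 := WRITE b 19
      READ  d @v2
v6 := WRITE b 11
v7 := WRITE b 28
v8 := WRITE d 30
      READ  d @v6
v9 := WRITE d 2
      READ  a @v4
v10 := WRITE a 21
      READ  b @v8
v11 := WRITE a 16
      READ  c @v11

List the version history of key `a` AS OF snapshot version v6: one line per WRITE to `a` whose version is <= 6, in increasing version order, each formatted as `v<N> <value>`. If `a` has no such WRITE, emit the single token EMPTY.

Answer: v2 27

Derivation:
Scan writes for key=a with version <= 6:
  v1 WRITE d 30 -> skip
  v2 WRITE a 27 -> keep
  v3 WRITE c 27 -> skip
  v4 WRITE d 13 -> skip
  v5 WRITE b 19 -> skip
  v6 WRITE b 11 -> skip
  v7 WRITE b 28 -> skip
  v8 WRITE d 30 -> skip
  v9 WRITE d 2 -> skip
  v10 WRITE a 21 -> drop (> snap)
  v11 WRITE a 16 -> drop (> snap)
Collected: [(2, 27)]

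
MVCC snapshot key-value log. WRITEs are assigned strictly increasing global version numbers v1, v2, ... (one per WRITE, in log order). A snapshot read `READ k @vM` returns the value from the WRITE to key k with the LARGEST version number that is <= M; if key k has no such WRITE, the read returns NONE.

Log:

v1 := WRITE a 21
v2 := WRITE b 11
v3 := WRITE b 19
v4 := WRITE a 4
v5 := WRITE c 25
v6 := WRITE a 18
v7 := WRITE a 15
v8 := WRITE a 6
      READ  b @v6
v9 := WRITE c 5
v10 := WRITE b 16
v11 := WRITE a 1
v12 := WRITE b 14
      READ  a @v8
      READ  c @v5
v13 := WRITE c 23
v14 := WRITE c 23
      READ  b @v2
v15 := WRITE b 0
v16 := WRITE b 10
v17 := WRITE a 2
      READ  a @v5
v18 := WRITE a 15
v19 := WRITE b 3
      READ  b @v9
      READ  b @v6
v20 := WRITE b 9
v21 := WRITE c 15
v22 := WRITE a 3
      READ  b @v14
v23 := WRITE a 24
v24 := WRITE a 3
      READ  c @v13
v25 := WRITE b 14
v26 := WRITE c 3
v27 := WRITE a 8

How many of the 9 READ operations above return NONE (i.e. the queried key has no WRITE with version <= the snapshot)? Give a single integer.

v1: WRITE a=21  (a history now [(1, 21)])
v2: WRITE b=11  (b history now [(2, 11)])
v3: WRITE b=19  (b history now [(2, 11), (3, 19)])
v4: WRITE a=4  (a history now [(1, 21), (4, 4)])
v5: WRITE c=25  (c history now [(5, 25)])
v6: WRITE a=18  (a history now [(1, 21), (4, 4), (6, 18)])
v7: WRITE a=15  (a history now [(1, 21), (4, 4), (6, 18), (7, 15)])
v8: WRITE a=6  (a history now [(1, 21), (4, 4), (6, 18), (7, 15), (8, 6)])
READ b @v6: history=[(2, 11), (3, 19)] -> pick v3 -> 19
v9: WRITE c=5  (c history now [(5, 25), (9, 5)])
v10: WRITE b=16  (b history now [(2, 11), (3, 19), (10, 16)])
v11: WRITE a=1  (a history now [(1, 21), (4, 4), (6, 18), (7, 15), (8, 6), (11, 1)])
v12: WRITE b=14  (b history now [(2, 11), (3, 19), (10, 16), (12, 14)])
READ a @v8: history=[(1, 21), (4, 4), (6, 18), (7, 15), (8, 6), (11, 1)] -> pick v8 -> 6
READ c @v5: history=[(5, 25), (9, 5)] -> pick v5 -> 25
v13: WRITE c=23  (c history now [(5, 25), (9, 5), (13, 23)])
v14: WRITE c=23  (c history now [(5, 25), (9, 5), (13, 23), (14, 23)])
READ b @v2: history=[(2, 11), (3, 19), (10, 16), (12, 14)] -> pick v2 -> 11
v15: WRITE b=0  (b history now [(2, 11), (3, 19), (10, 16), (12, 14), (15, 0)])
v16: WRITE b=10  (b history now [(2, 11), (3, 19), (10, 16), (12, 14), (15, 0), (16, 10)])
v17: WRITE a=2  (a history now [(1, 21), (4, 4), (6, 18), (7, 15), (8, 6), (11, 1), (17, 2)])
READ a @v5: history=[(1, 21), (4, 4), (6, 18), (7, 15), (8, 6), (11, 1), (17, 2)] -> pick v4 -> 4
v18: WRITE a=15  (a history now [(1, 21), (4, 4), (6, 18), (7, 15), (8, 6), (11, 1), (17, 2), (18, 15)])
v19: WRITE b=3  (b history now [(2, 11), (3, 19), (10, 16), (12, 14), (15, 0), (16, 10), (19, 3)])
READ b @v9: history=[(2, 11), (3, 19), (10, 16), (12, 14), (15, 0), (16, 10), (19, 3)] -> pick v3 -> 19
READ b @v6: history=[(2, 11), (3, 19), (10, 16), (12, 14), (15, 0), (16, 10), (19, 3)] -> pick v3 -> 19
v20: WRITE b=9  (b history now [(2, 11), (3, 19), (10, 16), (12, 14), (15, 0), (16, 10), (19, 3), (20, 9)])
v21: WRITE c=15  (c history now [(5, 25), (9, 5), (13, 23), (14, 23), (21, 15)])
v22: WRITE a=3  (a history now [(1, 21), (4, 4), (6, 18), (7, 15), (8, 6), (11, 1), (17, 2), (18, 15), (22, 3)])
READ b @v14: history=[(2, 11), (3, 19), (10, 16), (12, 14), (15, 0), (16, 10), (19, 3), (20, 9)] -> pick v12 -> 14
v23: WRITE a=24  (a history now [(1, 21), (4, 4), (6, 18), (7, 15), (8, 6), (11, 1), (17, 2), (18, 15), (22, 3), (23, 24)])
v24: WRITE a=3  (a history now [(1, 21), (4, 4), (6, 18), (7, 15), (8, 6), (11, 1), (17, 2), (18, 15), (22, 3), (23, 24), (24, 3)])
READ c @v13: history=[(5, 25), (9, 5), (13, 23), (14, 23), (21, 15)] -> pick v13 -> 23
v25: WRITE b=14  (b history now [(2, 11), (3, 19), (10, 16), (12, 14), (15, 0), (16, 10), (19, 3), (20, 9), (25, 14)])
v26: WRITE c=3  (c history now [(5, 25), (9, 5), (13, 23), (14, 23), (21, 15), (26, 3)])
v27: WRITE a=8  (a history now [(1, 21), (4, 4), (6, 18), (7, 15), (8, 6), (11, 1), (17, 2), (18, 15), (22, 3), (23, 24), (24, 3), (27, 8)])
Read results in order: ['19', '6', '25', '11', '4', '19', '19', '14', '23']
NONE count = 0

Answer: 0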